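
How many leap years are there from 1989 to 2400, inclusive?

Multiples of 4 in [1989,2400]: 103.
Of those, multiples of 100: 5 (not leap unless ÷400).
Multiples of 400: 2.
Leap years = 103 − 5 + 2 = 100.

100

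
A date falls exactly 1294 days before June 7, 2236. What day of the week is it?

Wednesday

Jun 7, 2236 is a Tuesday.
1294 mod 7 = 6, so 1294 days before a Tuesday is Tuesday − 6 = Wednesday.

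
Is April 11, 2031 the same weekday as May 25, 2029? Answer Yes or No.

Yes

From May 25, 2029 to Apr 11, 2031 is 686 days.
686 mod 7 = 0, so they are the same weekday.
(May 25, 2029 is a Friday; Apr 11, 2031 is a Friday.)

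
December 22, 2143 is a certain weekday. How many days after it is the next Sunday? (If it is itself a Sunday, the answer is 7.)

Dec 22, 2143 is a Sunday.
From Sunday to the next Sunday is 7 days.

7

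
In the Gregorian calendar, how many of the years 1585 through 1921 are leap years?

Multiples of 4 in [1585,1921]: 84.
Of those, multiples of 100: 4 (not leap unless ÷400).
Multiples of 400: 1.
Leap years = 84 − 4 + 1 = 81.

81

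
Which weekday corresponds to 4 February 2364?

Doomsday rule: the anchor day for the 2300s is Wednesday. For year 64: 64÷12 = 5 r 4, and 4÷4 = 1, so 5+4+1 = 10.
Wednesday + 10 ≡ Saturday — that's 2364's doomsday.
In February the doomsday date is Feb 29 (2364 is a leap year (divisible by 4)).
Feb 4 is 25 days before Feb 29; 25 mod 7 = 4, so Saturday − 4 = Tuesday.

Tuesday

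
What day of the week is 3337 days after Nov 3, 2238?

Thursday

First find the weekday of Nov 3, 2238. Doomsday rule: the anchor day for the 2200s is Friday. For year 38: 38÷12 = 3 r 2, and 2÷4 = 0, so 3+2+0 = 5.
Friday + 5 ≡ Wednesday — that's 2238's doomsday.
In November the doomsday date is Nov 7.
Nov 3 is 4 days before Nov 7; 4 mod 7 = 4, so Wednesday − 4 = Saturday.
3337 mod 7 = 5, so 3337 days after a Saturday is Saturday + 5 = Thursday.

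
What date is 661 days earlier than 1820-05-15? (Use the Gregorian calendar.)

−366 (one year; includes Feb 29, 1820) → May 15, 1819 (295 left).
−15 → Apr 30, 1819 (end of Apr, 30 days; 280 left).
−30 → Mar 31, 1819 (end of Mar, 31 days; 250 left).
−31 → Feb 28, 1819 (end of Feb, 28 days; 219 left).
−28 → Jan 31, 1819 (end of Jan, 31 days; 191 left).
−31 → Dec 31, 1818 (end of Dec, 31 days; 160 left).
−31 → Nov 30, 1818 (end of Nov, 30 days; 129 left).
−30 → Oct 31, 1818 (end of Oct, 31 days; 99 left).
−31 → Sep 30, 1818 (end of Sep, 30 days; 68 left).
−30 → Aug 31, 1818 (end of Aug, 31 days; 38 left).
−31 → Jul 31, 1818 (end of Jul, 31 days; 7 left).
−7 → Jul 24, 1818.

July 24, 1818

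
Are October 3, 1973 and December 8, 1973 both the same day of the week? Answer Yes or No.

No

From Oct 3, 1973 to Dec 8, 1973 is 66 days.
66 mod 7 = 3, so they are different weekdays.
(Oct 3, 1973 is a Wednesday; Dec 8, 1973 is a Saturday.)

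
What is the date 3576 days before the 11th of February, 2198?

April 28, 2188

−365 (one year) → Feb 11, 2197 (3211 left).
−366 (one year; includes Feb 29, 2196) → Feb 11, 2196 (2845 left).
−365 (one year) → Feb 11, 2195 (2480 left).
−365 (one year) → Feb 11, 2194 (2115 left).
−365 (one year) → Feb 11, 2193 (1750 left).
−366 (one year; includes Feb 29, 2192) → Feb 11, 2192 (1384 left).
−365 (one year) → Feb 11, 2191 (1019 left).
−365 (one year) → Feb 11, 2190 (654 left).
−365 (one year) → Feb 11, 2189 (289 left).
−11 → Jan 31, 2189 (end of Jan, 31 days; 278 left).
−31 → Dec 31, 2188 (end of Dec, 31 days; 247 left).
−31 → Nov 30, 2188 (end of Nov, 30 days; 216 left).
−30 → Oct 31, 2188 (end of Oct, 31 days; 186 left).
−31 → Sep 30, 2188 (end of Sep, 30 days; 155 left).
−30 → Aug 31, 2188 (end of Aug, 31 days; 125 left).
−31 → Jul 31, 2188 (end of Jul, 31 days; 94 left).
−31 → Jun 30, 2188 (end of Jun, 30 days; 63 left).
−30 → May 31, 2188 (end of May, 31 days; 33 left).
−31 → Apr 30, 2188 (end of Apr, 30 days; 2 left).
−2 → Apr 28, 2188.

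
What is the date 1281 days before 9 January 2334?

July 8, 2330

−365 (one year) → Jan 9, 2333 (916 left).
−366 (one year; includes Feb 29, 2332) → Jan 9, 2332 (550 left).
−365 (one year) → Jan 9, 2331 (185 left).
−9 → Dec 31, 2330 (end of Dec, 31 days; 176 left).
−31 → Nov 30, 2330 (end of Nov, 30 days; 145 left).
−30 → Oct 31, 2330 (end of Oct, 31 days; 115 left).
−31 → Sep 30, 2330 (end of Sep, 30 days; 84 left).
−30 → Aug 31, 2330 (end of Aug, 31 days; 54 left).
−31 → Jul 31, 2330 (end of Jul, 31 days; 23 left).
−23 → Jul 8, 2330.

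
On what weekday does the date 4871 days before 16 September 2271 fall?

Sunday

First find the weekday of Sep 16, 2271. Doomsday rule: the anchor day for the 2200s is Friday. For year 71: 71÷12 = 5 r 11, and 11÷4 = 2, so 5+11+2 = 18.
Friday + 18 ≡ Tuesday — that's 2271's doomsday.
In September the doomsday date is Sep 5.
Sep 16 is 11 days after Sep 5; 11 mod 7 = 4, so Tuesday + 4 = Saturday.
4871 mod 7 = 6, so 4871 days before a Saturday is Saturday − 6 = Sunday.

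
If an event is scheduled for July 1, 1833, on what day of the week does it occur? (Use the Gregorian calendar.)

Monday

Doomsday rule: the anchor day for the 1800s is Friday. For year 33: 33÷12 = 2 r 9, and 9÷4 = 2, so 2+9+2 = 13.
Friday + 13 ≡ Thursday — that's 1833's doomsday.
In July the doomsday date is Jul 11.
Jul 1 is 10 days before Jul 11; 10 mod 7 = 3, so Thursday − 3 = Monday.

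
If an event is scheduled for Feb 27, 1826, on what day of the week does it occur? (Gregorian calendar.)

Monday

Doomsday rule: the anchor day for the 1800s is Friday. For year 26: 26÷12 = 2 r 2, and 2÷4 = 0, so 2+2+0 = 4.
Friday + 4 ≡ Tuesday — that's 1826's doomsday.
In February the doomsday date is Feb 28 (1826 is not a leap year).
Feb 27 is 1 day before Feb 28; 1 mod 7 = 1, so Tuesday − 1 = Monday.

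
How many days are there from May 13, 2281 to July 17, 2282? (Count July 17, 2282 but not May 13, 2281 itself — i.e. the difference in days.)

May 13, 2281 → May 13, 2282: 365 days.
May 13, 2282 → Jun 13, 2282: 31 days (May has 31).
Jun 13, 2282 → Jul 13, 2282: 30 days (June has 30).
Jul 13, 2282 → Jul 17, 2282: 4 days.
Total: 430 days.

430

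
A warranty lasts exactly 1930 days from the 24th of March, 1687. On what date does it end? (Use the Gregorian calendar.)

+366 (one year; includes Feb 29, 1688) → Mar 24, 1688 (1564 left).
+365 (one year) → Mar 24, 1689 (1199 left).
+365 (one year) → Mar 24, 1690 (834 left).
+365 (one year) → Mar 24, 1691 (469 left).
+366 (one year; includes Feb 29, 1692) → Mar 24, 1692 (103 left).
Mar has 31 days: +8 → Apr 1, 1692 (95 left).
Apr has 30 days: +30 → May 1, 1692 (65 left).
May has 31 days: +31 → Jun 1, 1692 (34 left).
Jun has 30 days: +30 → Jul 1, 1692 (4 left).
+4 → Jul 5, 1692.

July 5, 1692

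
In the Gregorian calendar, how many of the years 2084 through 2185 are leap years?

Multiples of 4 in [2084,2185]: 26.
Of those, multiples of 100: 1 (not leap unless ÷400).
Multiples of 400: 0.
Leap years = 26 − 1 + 0 = 25.

25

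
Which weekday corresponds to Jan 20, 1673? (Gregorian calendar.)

Friday

Doomsday rule: the anchor day for the 1600s is Tuesday. For year 73: 73÷12 = 6 r 1, and 1÷4 = 0, so 6+1+0 = 7.
Tuesday + 7 ≡ Tuesday — that's 1673's doomsday.
In January the doomsday date is Jan 3 (1673 is not a leap year).
Jan 20 is 17 days after Jan 3; 17 mod 7 = 3, so Tuesday + 3 = Friday.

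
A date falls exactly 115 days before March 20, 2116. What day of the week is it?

First find the weekday of Mar 20, 2116. Doomsday rule: the anchor day for the 2100s is Sunday. For year 16: 16÷12 = 1 r 4, and 4÷4 = 1, so 1+4+1 = 6.
Sunday + 6 ≡ Saturday — that's 2116's doomsday.
In March the doomsday date is Mar 14.
Mar 20 is 6 days after Mar 14; 6 mod 7 = 6, so Saturday + 6 = Friday.
115 mod 7 = 3, so 115 days before a Friday is Friday − 3 = Tuesday.

Tuesday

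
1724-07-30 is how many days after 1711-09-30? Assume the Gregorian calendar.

4687

Sep 30, 1711 → Sep 30, 1712: 366 days (Feb 29, 1712 is in that span).
Sep 30, 1712 → Sep 30, 1713: 365 days.
Sep 30, 1713 → Sep 30, 1714: 365 days.
Sep 30, 1714 → Sep 30, 1715: 365 days.
Sep 30, 1715 → Sep 30, 1716: 366 days (Feb 29, 1716 is in that span).
Sep 30, 1716 → Sep 30, 1717: 365 days.
Sep 30, 1717 → Sep 30, 1718: 365 days.
Sep 30, 1718 → Sep 30, 1719: 365 days.
Sep 30, 1719 → Sep 30, 1720: 366 days (Feb 29, 1720 is in that span).
Sep 30, 1720 → Sep 30, 1721: 365 days.
Sep 30, 1721 → Sep 30, 1722: 365 days.
Sep 30, 1722 → Sep 30, 1723: 365 days.
Sep 30, 1723 → Oct 30, 1723: 30 days (September has 30).
Oct 30, 1723 → Nov 30, 1723: 31 days (October has 31).
Nov 30, 1723 → Dec 30, 1723: 30 days (November has 30).
Dec 30, 1723 → Jan 30, 1724: 31 days (December has 31).
Jan 30, 1724 → Feb 29, 1724: 30 days (January has 31).
Feb 29, 1724 → Mar 29, 1724: 29 days (February has 29).
Mar 29, 1724 → Apr 29, 1724: 31 days (March has 31).
Apr 29, 1724 → May 29, 1724: 30 days (April has 30).
May 29, 1724 → Jun 29, 1724: 31 days (May has 31).
Jun 29, 1724 → Jul 29, 1724: 30 days (June has 30).
Jul 29, 1724 → Jul 30, 1724: 1 days.
Total: 4687 days.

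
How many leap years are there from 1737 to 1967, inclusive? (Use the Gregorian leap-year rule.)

Multiples of 4 in [1737,1967]: 57.
Of those, multiples of 100: 2 (not leap unless ÷400).
Multiples of 400: 0.
Leap years = 57 − 2 + 0 = 55.

55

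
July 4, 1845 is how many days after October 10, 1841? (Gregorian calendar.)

1363

Oct 10, 1841 → Oct 10, 1842: 365 days.
Oct 10, 1842 → Oct 10, 1843: 365 days.
Oct 10, 1843 → Oct 10, 1844: 366 days (Feb 29, 1844 is in that span).
Oct 10, 1844 → Nov 10, 1844: 31 days (October has 31).
Nov 10, 1844 → Dec 10, 1844: 30 days (November has 30).
Dec 10, 1844 → Jan 10, 1845: 31 days (December has 31).
Jan 10, 1845 → Feb 10, 1845: 31 days (January has 31).
Feb 10, 1845 → Mar 10, 1845: 28 days (February has 28).
Mar 10, 1845 → Apr 10, 1845: 31 days (March has 31).
Apr 10, 1845 → May 10, 1845: 30 days (April has 30).
May 10, 1845 → Jun 10, 1845: 31 days (May has 31).
Jun 10, 1845 → Jul 4, 1845: 24 days.
Total: 1363 days.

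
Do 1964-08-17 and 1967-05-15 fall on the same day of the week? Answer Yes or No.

Yes

From Aug 17, 1964 to May 15, 1967 is 1001 days.
1001 mod 7 = 0, so they are the same weekday.
(Aug 17, 1964 is a Monday; May 15, 1967 is a Monday.)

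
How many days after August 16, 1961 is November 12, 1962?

453

Aug 16, 1961 → Aug 16, 1962: 365 days.
Aug 16, 1962 → Sep 16, 1962: 31 days (August has 31).
Sep 16, 1962 → Oct 16, 1962: 30 days (September has 30).
Oct 16, 1962 → Nov 12, 1962: 27 days.
Total: 453 days.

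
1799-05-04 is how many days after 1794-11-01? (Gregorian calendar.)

1645

Nov 1, 1794 → Nov 1, 1795: 365 days.
Nov 1, 1795 → Nov 1, 1796: 366 days (Feb 29, 1796 is in that span).
Nov 1, 1796 → Nov 1, 1797: 365 days.
Nov 1, 1797 → Nov 1, 1798: 365 days.
Nov 1, 1798 → Dec 1, 1798: 30 days (November has 30).
Dec 1, 1798 → Jan 1, 1799: 31 days (December has 31).
Jan 1, 1799 → Feb 1, 1799: 31 days (January has 31).
Feb 1, 1799 → Mar 1, 1799: 28 days (February has 28).
Mar 1, 1799 → Apr 1, 1799: 31 days (March has 31).
Apr 1, 1799 → May 1, 1799: 30 days (April has 30).
May 1, 1799 → May 4, 1799: 3 days.
Total: 1645 days.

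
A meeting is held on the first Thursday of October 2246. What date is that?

October 1, 2246 is a Thursday.
The first Thursday is therefore October 1 (same day).

October 1, 2246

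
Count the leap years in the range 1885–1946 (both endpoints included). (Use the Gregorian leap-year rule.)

14

Multiples of 4 in [1885,1946]: 15.
Of those, multiples of 100: 1 (not leap unless ÷400).
Multiples of 400: 0.
Leap years = 15 − 1 + 0 = 14.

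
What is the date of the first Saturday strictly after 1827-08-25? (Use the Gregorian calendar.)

Aug 25, 1827 is a Saturday.
From Saturday to the next Saturday is 7 days.
Aug 25, 1827 + 7 = Sep 1, 1827.

September 1, 1827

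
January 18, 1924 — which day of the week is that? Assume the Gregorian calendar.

January 1, 1924 is a Tuesday.
Jan 1, 1924 → Jan 18, 1924: 17 days.
Total: 17 days.
17 mod 7 = 3, so Tuesday + 3 = Friday.

Friday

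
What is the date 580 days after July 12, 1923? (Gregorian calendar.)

February 11, 1925

+366 (one year; includes Feb 29, 1924) → Jul 12, 1924 (214 left).
Jul has 31 days: +20 → Aug 1, 1924 (194 left).
Aug has 31 days: +31 → Sep 1, 1924 (163 left).
Sep has 30 days: +30 → Oct 1, 1924 (133 left).
Oct has 31 days: +31 → Nov 1, 1924 (102 left).
Nov has 30 days: +30 → Dec 1, 1924 (72 left).
Dec has 31 days: +31 → Jan 1, 1925 (41 left).
Jan has 31 days: +31 → Feb 1, 1925 (10 left).
+10 → Feb 11, 1925.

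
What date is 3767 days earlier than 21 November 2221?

July 30, 2211

−365 (one year) → Nov 21, 2220 (3402 left).
−366 (one year; includes Feb 29, 2220) → Nov 21, 2219 (3036 left).
−365 (one year) → Nov 21, 2218 (2671 left).
−365 (one year) → Nov 21, 2217 (2306 left).
−365 (one year) → Nov 21, 2216 (1941 left).
−366 (one year; includes Feb 29, 2216) → Nov 21, 2215 (1575 left).
−365 (one year) → Nov 21, 2214 (1210 left).
−365 (one year) → Nov 21, 2213 (845 left).
−365 (one year) → Nov 21, 2212 (480 left).
−366 (one year; includes Feb 29, 2212) → Nov 21, 2211 (114 left).
−21 → Oct 31, 2211 (end of Oct, 31 days; 93 left).
−31 → Sep 30, 2211 (end of Sep, 30 days; 62 left).
−30 → Aug 31, 2211 (end of Aug, 31 days; 32 left).
−31 → Jul 31, 2211 (end of Jul, 31 days; 1 left).
−1 → Jul 30, 2211.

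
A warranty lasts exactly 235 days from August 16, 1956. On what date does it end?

Aug has 31 days: +16 → Sep 1, 1956 (219 left).
Sep has 30 days: +30 → Oct 1, 1956 (189 left).
Oct has 31 days: +31 → Nov 1, 1956 (158 left).
Nov has 30 days: +30 → Dec 1, 1956 (128 left).
Dec has 31 days: +31 → Jan 1, 1957 (97 left).
Jan has 31 days: +31 → Feb 1, 1957 (66 left).
Feb has 28 days: +28 → Mar 1, 1957 (38 left).
Mar has 31 days: +31 → Apr 1, 1957 (7 left).
+7 → Apr 8, 1957.

April 8, 1957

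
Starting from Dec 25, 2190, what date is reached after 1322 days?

+365 (one year) → Dec 25, 2191 (957 left).
+366 (one year; includes Feb 29, 2192) → Dec 25, 2192 (591 left).
+365 (one year) → Dec 25, 2193 (226 left).
Dec has 31 days: +7 → Jan 1, 2194 (219 left).
Jan has 31 days: +31 → Feb 1, 2194 (188 left).
Feb has 28 days: +28 → Mar 1, 2194 (160 left).
Mar has 31 days: +31 → Apr 1, 2194 (129 left).
Apr has 30 days: +30 → May 1, 2194 (99 left).
May has 31 days: +31 → Jun 1, 2194 (68 left).
Jun has 30 days: +30 → Jul 1, 2194 (38 left).
Jul has 31 days: +31 → Aug 1, 2194 (7 left).
+7 → Aug 8, 2194.

August 8, 2194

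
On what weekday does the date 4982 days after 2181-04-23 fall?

Saturday

First find the weekday of Apr 23, 2181. Doomsday rule: the anchor day for the 2100s is Sunday. For year 81: 81÷12 = 6 r 9, and 9÷4 = 2, so 6+9+2 = 17.
Sunday + 17 ≡ Wednesday — that's 2181's doomsday.
In April the doomsday date is Apr 4.
Apr 23 is 19 days after Apr 4; 19 mod 7 = 5, so Wednesday + 5 = Monday.
4982 mod 7 = 5, so 4982 days after a Monday is Monday + 5 = Saturday.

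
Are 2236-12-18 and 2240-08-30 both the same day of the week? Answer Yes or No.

From Dec 18, 2236 to Aug 30, 2240 is 1351 days.
1351 mod 7 = 0, so they are the same weekday.
(Dec 18, 2236 is a Sunday; Aug 30, 2240 is a Sunday.)

Yes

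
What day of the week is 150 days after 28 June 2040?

Sunday

First find the weekday of Jun 28, 2040. Doomsday rule: the anchor day for the 2000s is Tuesday. For year 40: 40÷12 = 3 r 4, and 4÷4 = 1, so 3+4+1 = 8.
Tuesday + 8 ≡ Wednesday — that's 2040's doomsday.
In June the doomsday date is Jun 6.
Jun 28 is 22 days after Jun 6; 22 mod 7 = 1, so Wednesday + 1 = Thursday.
150 mod 7 = 3, so 150 days after a Thursday is Thursday + 3 = Sunday.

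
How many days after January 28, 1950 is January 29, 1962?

Jan 28, 1950 → Jan 28, 1951: 365 days.
Jan 28, 1951 → Jan 28, 1952: 365 days.
Jan 28, 1952 → Jan 28, 1953: 366 days (Feb 29, 1952 is in that span).
Jan 28, 1953 → Jan 28, 1954: 365 days.
Jan 28, 1954 → Jan 28, 1955: 365 days.
Jan 28, 1955 → Jan 28, 1956: 365 days.
Jan 28, 1956 → Jan 28, 1957: 366 days (Feb 29, 1956 is in that span).
Jan 28, 1957 → Jan 28, 1958: 365 days.
Jan 28, 1958 → Jan 28, 1959: 365 days.
Jan 28, 1959 → Jan 28, 1960: 365 days.
Jan 28, 1960 → Jan 28, 1961: 366 days (Feb 29, 1960 is in that span).
Jan 28, 1961 → Feb 28, 1961: 31 days (January has 31).
Feb 28, 1961 → Mar 28, 1961: 28 days (February has 28).
Mar 28, 1961 → Apr 28, 1961: 31 days (March has 31).
Apr 28, 1961 → May 28, 1961: 30 days (April has 30).
May 28, 1961 → Jun 28, 1961: 31 days (May has 31).
Jun 28, 1961 → Jul 28, 1961: 30 days (June has 30).
Jul 28, 1961 → Aug 28, 1961: 31 days (July has 31).
Aug 28, 1961 → Sep 28, 1961: 31 days (August has 31).
Sep 28, 1961 → Oct 28, 1961: 30 days (September has 30).
Oct 28, 1961 → Nov 28, 1961: 31 days (October has 31).
Nov 28, 1961 → Dec 28, 1961: 30 days (November has 30).
Dec 28, 1961 → Jan 28, 1962: 31 days (December has 31).
Jan 28, 1962 → Jan 29, 1962: 1 days.
Total: 4384 days.

4384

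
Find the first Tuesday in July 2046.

July 1, 2046 is a Sunday.
The first Tuesday is therefore July 3 (2 days later).

July 3, 2046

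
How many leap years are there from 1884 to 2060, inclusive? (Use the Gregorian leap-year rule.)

Multiples of 4 in [1884,2060]: 45.
Of those, multiples of 100: 2 (not leap unless ÷400).
Multiples of 400: 1.
Leap years = 45 − 2 + 1 = 44.

44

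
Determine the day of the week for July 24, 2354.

Saturday

Doomsday rule: the anchor day for the 2300s is Wednesday. For year 54: 54÷12 = 4 r 6, and 6÷4 = 1, so 4+6+1 = 11.
Wednesday + 11 ≡ Sunday — that's 2354's doomsday.
In July the doomsday date is Jul 11.
Jul 24 is 13 days after Jul 11; 13 mod 7 = 6, so Sunday + 6 = Saturday.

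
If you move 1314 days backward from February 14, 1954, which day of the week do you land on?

First find the weekday of Feb 14, 1954. Doomsday rule: the anchor day for the 1900s is Wednesday. For year 54: 54÷12 = 4 r 6, and 6÷4 = 1, so 4+6+1 = 11.
Wednesday + 11 ≡ Sunday — that's 1954's doomsday.
In February the doomsday date is Feb 28 (1954 is not a leap year).
Feb 14 is 14 days before Feb 28; 14 mod 7 = 0, so Sunday − 0 = Sunday.
1314 mod 7 = 5, so 1314 days before a Sunday is Sunday − 5 = Tuesday.

Tuesday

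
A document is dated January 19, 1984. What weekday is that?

Thursday

January 1, 1984 is a Sunday.
Jan 1, 1984 → Jan 19, 1984: 18 days.
Total: 18 days.
18 mod 7 = 4, so Sunday + 4 = Thursday.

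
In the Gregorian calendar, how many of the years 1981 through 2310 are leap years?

79

Multiples of 4 in [1981,2310]: 82.
Of those, multiples of 100: 4 (not leap unless ÷400).
Multiples of 400: 1.
Leap years = 82 − 4 + 1 = 79.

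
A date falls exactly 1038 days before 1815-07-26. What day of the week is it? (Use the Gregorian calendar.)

First find the weekday of Jul 26, 1815. Doomsday rule: the anchor day for the 1800s is Friday. For year 15: 15÷12 = 1 r 3, and 3÷4 = 0, so 1+3+0 = 4.
Friday + 4 ≡ Tuesday — that's 1815's doomsday.
In July the doomsday date is Jul 11.
Jul 26 is 15 days after Jul 11; 15 mod 7 = 1, so Tuesday + 1 = Wednesday.
1038 mod 7 = 2, so 1038 days before a Wednesday is Wednesday − 2 = Monday.

Monday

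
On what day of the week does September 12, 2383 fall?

Doomsday rule: the anchor day for the 2300s is Wednesday. For year 83: 83÷12 = 6 r 11, and 11÷4 = 2, so 6+11+2 = 19.
Wednesday + 19 ≡ Monday — that's 2383's doomsday.
In September the doomsday date is Sep 5.
Sep 12 is 7 days after Sep 5; 7 mod 7 = 0, so Monday + 0 = Monday.

Monday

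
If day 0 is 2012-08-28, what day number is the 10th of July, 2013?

316

Aug 28, 2012 → Sep 28, 2012: 31 days (August has 31).
Sep 28, 2012 → Oct 28, 2012: 30 days (September has 30).
Oct 28, 2012 → Nov 28, 2012: 31 days (October has 31).
Nov 28, 2012 → Dec 28, 2012: 30 days (November has 30).
Dec 28, 2012 → Jan 28, 2013: 31 days (December has 31).
Jan 28, 2013 → Feb 28, 2013: 31 days (January has 31).
Feb 28, 2013 → Mar 28, 2013: 28 days (February has 28).
Mar 28, 2013 → Apr 28, 2013: 31 days (March has 31).
Apr 28, 2013 → May 28, 2013: 30 days (April has 30).
May 28, 2013 → Jun 28, 2013: 31 days (May has 31).
Jun 28, 2013 → Jul 10, 2013: 12 days.
Total: 316 days.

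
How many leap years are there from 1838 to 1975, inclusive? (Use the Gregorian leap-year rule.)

33

Multiples of 4 in [1838,1975]: 34.
Of those, multiples of 100: 1 (not leap unless ÷400).
Multiples of 400: 0.
Leap years = 34 − 1 + 0 = 33.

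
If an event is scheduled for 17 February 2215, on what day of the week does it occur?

January 1, 2215 is a Sunday.
Jan 1, 2215 → Feb 1, 2215: 31 days (January has 31).
Feb 1, 2215 → Feb 17, 2215: 16 days.
Total: 47 days.
47 mod 7 = 5, so Sunday + 5 = Friday.

Friday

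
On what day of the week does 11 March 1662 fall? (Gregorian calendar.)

Saturday

Doomsday rule: the anchor day for the 1600s is Tuesday. For year 62: 62÷12 = 5 r 2, and 2÷4 = 0, so 5+2+0 = 7.
Tuesday + 7 ≡ Tuesday — that's 1662's doomsday.
In March the doomsday date is Mar 14.
Mar 11 is 3 days before Mar 14; 3 mod 7 = 3, so Tuesday − 3 = Saturday.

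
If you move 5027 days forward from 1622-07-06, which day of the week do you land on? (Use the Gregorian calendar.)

Jul 6, 1622 is a Wednesday.
5027 mod 7 = 1, so 5027 days after a Wednesday is Wednesday + 1 = Thursday.

Thursday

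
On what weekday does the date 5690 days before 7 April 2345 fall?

Sunday

First find the weekday of Apr 7, 2345. Doomsday rule: the anchor day for the 2300s is Wednesday. For year 45: 45÷12 = 3 r 9, and 9÷4 = 2, so 3+9+2 = 14.
Wednesday + 14 ≡ Wednesday — that's 2345's doomsday.
In April the doomsday date is Apr 4.
Apr 7 is 3 days after Apr 4; 3 mod 7 = 3, so Wednesday + 3 = Saturday.
5690 mod 7 = 6, so 5690 days before a Saturday is Saturday − 6 = Sunday.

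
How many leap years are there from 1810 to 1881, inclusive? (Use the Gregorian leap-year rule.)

18

Multiples of 4 in [1810,1881]: 18.
Of those, multiples of 100: 0 (not leap unless ÷400).
Multiples of 400: 0.
Leap years = 18 − 0 + 0 = 18.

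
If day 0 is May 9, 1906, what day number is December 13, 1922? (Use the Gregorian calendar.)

6062

May 9, 1906 → May 9, 1907: 365 days.
May 9, 1907 → May 9, 1908: 366 days (Feb 29, 1908 is in that span).
May 9, 1908 → May 9, 1909: 365 days.
May 9, 1909 → May 9, 1910: 365 days.
May 9, 1910 → May 9, 1911: 365 days.
May 9, 1911 → May 9, 1912: 366 days (Feb 29, 1912 is in that span).
May 9, 1912 → May 9, 1913: 365 days.
May 9, 1913 → May 9, 1914: 365 days.
May 9, 1914 → May 9, 1915: 365 days.
May 9, 1915 → May 9, 1916: 366 days (Feb 29, 1916 is in that span).
May 9, 1916 → May 9, 1917: 365 days.
May 9, 1917 → May 9, 1918: 365 days.
May 9, 1918 → May 9, 1919: 365 days.
May 9, 1919 → May 9, 1920: 366 days (Feb 29, 1920 is in that span).
May 9, 1920 → May 9, 1921: 365 days.
May 9, 1921 → May 9, 1922: 365 days.
May 9, 1922 → Jun 9, 1922: 31 days (May has 31).
Jun 9, 1922 → Jul 9, 1922: 30 days (June has 30).
Jul 9, 1922 → Aug 9, 1922: 31 days (July has 31).
Aug 9, 1922 → Sep 9, 1922: 31 days (August has 31).
Sep 9, 1922 → Oct 9, 1922: 30 days (September has 30).
Oct 9, 1922 → Nov 9, 1922: 31 days (October has 31).
Nov 9, 1922 → Dec 9, 1922: 30 days (November has 30).
Dec 9, 1922 → Dec 13, 1922: 4 days.
Total: 6062 days.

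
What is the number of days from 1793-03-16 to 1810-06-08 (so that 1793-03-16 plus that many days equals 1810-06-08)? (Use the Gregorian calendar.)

6292

Mar 16, 1793 → Mar 16, 1794: 365 days.
Mar 16, 1794 → Mar 16, 1795: 365 days.
Mar 16, 1795 → Mar 16, 1796: 366 days (Feb 29, 1796 is in that span).
Mar 16, 1796 → Mar 16, 1797: 365 days.
Mar 16, 1797 → Mar 16, 1798: 365 days.
Mar 16, 1798 → Mar 16, 1799: 365 days.
Mar 16, 1799 → Mar 16, 1800: 365 days.
Mar 16, 1800 → Mar 16, 1801: 365 days.
Mar 16, 1801 → Mar 16, 1802: 365 days.
Mar 16, 1802 → Mar 16, 1803: 365 days.
Mar 16, 1803 → Mar 16, 1804: 366 days (Feb 29, 1804 is in that span).
Mar 16, 1804 → Mar 16, 1805: 365 days.
Mar 16, 1805 → Mar 16, 1806: 365 days.
Mar 16, 1806 → Mar 16, 1807: 365 days.
Mar 16, 1807 → Mar 16, 1808: 366 days (Feb 29, 1808 is in that span).
Mar 16, 1808 → Mar 16, 1809: 365 days.
Mar 16, 1809 → Mar 16, 1810: 365 days.
Mar 16, 1810 → Apr 16, 1810: 31 days (March has 31).
Apr 16, 1810 → May 16, 1810: 30 days (April has 30).
May 16, 1810 → Jun 8, 1810: 23 days.
Total: 6292 days.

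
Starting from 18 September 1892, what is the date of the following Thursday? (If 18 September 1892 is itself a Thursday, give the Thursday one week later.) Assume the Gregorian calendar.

September 22, 1892

Sep 18, 1892 is a Sunday.
From Sunday to the next Thursday is 4 days.
Sep 18, 1892 + 4 = Sep 22, 1892.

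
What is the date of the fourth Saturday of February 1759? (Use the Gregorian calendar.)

February 24, 1759

February 1, 1759 is a Thursday.
The first Saturday is therefore February 3 (2 days later).
The fourth Saturday is 3 + 3×7 = February 24.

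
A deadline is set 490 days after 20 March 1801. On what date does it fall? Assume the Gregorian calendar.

July 23, 1802

+365 (one year) → Mar 20, 1802 (125 left).
Mar has 31 days: +12 → Apr 1, 1802 (113 left).
Apr has 30 days: +30 → May 1, 1802 (83 left).
May has 31 days: +31 → Jun 1, 1802 (52 left).
Jun has 30 days: +30 → Jul 1, 1802 (22 left).
+22 → Jul 23, 1802.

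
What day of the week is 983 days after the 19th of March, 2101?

Tuesday

First find the weekday of Mar 19, 2101. Doomsday rule: the anchor day for the 2100s is Sunday. For year 01: 1÷12 = 0 r 1, and 1÷4 = 0, so 0+1+0 = 1.
Sunday + 1 ≡ Monday — that's 2101's doomsday.
In March the doomsday date is Mar 14.
Mar 19 is 5 days after Mar 14; 5 mod 7 = 5, so Monday + 5 = Saturday.
983 mod 7 = 3, so 983 days after a Saturday is Saturday + 3 = Tuesday.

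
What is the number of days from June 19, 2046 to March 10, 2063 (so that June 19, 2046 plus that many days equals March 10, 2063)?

Jun 19, 2046 → Jun 19, 2047: 365 days.
Jun 19, 2047 → Jun 19, 2048: 366 days (Feb 29, 2048 is in that span).
Jun 19, 2048 → Jun 19, 2049: 365 days.
Jun 19, 2049 → Jun 19, 2050: 365 days.
Jun 19, 2050 → Jun 19, 2051: 365 days.
Jun 19, 2051 → Jun 19, 2052: 366 days (Feb 29, 2052 is in that span).
Jun 19, 2052 → Jun 19, 2053: 365 days.
Jun 19, 2053 → Jun 19, 2054: 365 days.
Jun 19, 2054 → Jun 19, 2055: 365 days.
Jun 19, 2055 → Jun 19, 2056: 366 days (Feb 29, 2056 is in that span).
Jun 19, 2056 → Jun 19, 2057: 365 days.
Jun 19, 2057 → Jun 19, 2058: 365 days.
Jun 19, 2058 → Jun 19, 2059: 365 days.
Jun 19, 2059 → Jun 19, 2060: 366 days (Feb 29, 2060 is in that span).
Jun 19, 2060 → Jun 19, 2061: 365 days.
Jun 19, 2061 → Jun 19, 2062: 365 days.
Jun 19, 2062 → Jul 19, 2062: 30 days (June has 30).
Jul 19, 2062 → Aug 19, 2062: 31 days (July has 31).
Aug 19, 2062 → Sep 19, 2062: 31 days (August has 31).
Sep 19, 2062 → Oct 19, 2062: 30 days (September has 30).
Oct 19, 2062 → Nov 19, 2062: 31 days (October has 31).
Nov 19, 2062 → Dec 19, 2062: 30 days (November has 30).
Dec 19, 2062 → Jan 19, 2063: 31 days (December has 31).
Jan 19, 2063 → Feb 19, 2063: 31 days (January has 31).
Feb 19, 2063 → Mar 10, 2063: 19 days.
Total: 6108 days.

6108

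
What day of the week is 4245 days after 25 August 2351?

Aug 25, 2351 is a Saturday.
4245 mod 7 = 3, so 4245 days after a Saturday is Saturday + 3 = Tuesday.

Tuesday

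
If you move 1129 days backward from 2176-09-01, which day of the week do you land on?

Friday

First find the weekday of Sep 1, 2176. Doomsday rule: the anchor day for the 2100s is Sunday. For year 76: 76÷12 = 6 r 4, and 4÷4 = 1, so 6+4+1 = 11.
Sunday + 11 ≡ Thursday — that's 2176's doomsday.
In September the doomsday date is Sep 5.
Sep 1 is 4 days before Sep 5; 4 mod 7 = 4, so Thursday − 4 = Sunday.
1129 mod 7 = 2, so 1129 days before a Sunday is Sunday − 2 = Friday.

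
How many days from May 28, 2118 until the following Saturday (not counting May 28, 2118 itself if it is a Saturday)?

May 28, 2118 is a Saturday.
From Saturday to the next Saturday is 7 days.

7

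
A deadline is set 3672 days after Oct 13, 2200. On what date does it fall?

November 2, 2210

+365 (one year) → Oct 13, 2201 (3307 left).
+365 (one year) → Oct 13, 2202 (2942 left).
+365 (one year) → Oct 13, 2203 (2577 left).
+366 (one year; includes Feb 29, 2204) → Oct 13, 2204 (2211 left).
+365 (one year) → Oct 13, 2205 (1846 left).
+365 (one year) → Oct 13, 2206 (1481 left).
+365 (one year) → Oct 13, 2207 (1116 left).
+366 (one year; includes Feb 29, 2208) → Oct 13, 2208 (750 left).
+365 (one year) → Oct 13, 2209 (385 left).
Oct has 31 days: +19 → Nov 1, 2209 (366 left).
Nov has 30 days: +30 → Dec 1, 2209 (336 left).
Dec has 31 days: +31 → Jan 1, 2210 (305 left).
Jan has 31 days: +31 → Feb 1, 2210 (274 left).
Feb has 28 days: +28 → Mar 1, 2210 (246 left).
Mar has 31 days: +31 → Apr 1, 2210 (215 left).
Apr has 30 days: +30 → May 1, 2210 (185 left).
May has 31 days: +31 → Jun 1, 2210 (154 left).
Jun has 30 days: +30 → Jul 1, 2210 (124 left).
Jul has 31 days: +31 → Aug 1, 2210 (93 left).
Aug has 31 days: +31 → Sep 1, 2210 (62 left).
Sep has 30 days: +30 → Oct 1, 2210 (32 left).
Oct has 31 days: +31 → Nov 1, 2210 (1 left).
+1 → Nov 2, 2210.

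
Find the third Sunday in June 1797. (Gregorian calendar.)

June 1, 1797 is a Thursday.
The first Sunday is therefore June 4 (3 days later).
The third Sunday is 4 + 2×7 = June 18.

June 18, 1797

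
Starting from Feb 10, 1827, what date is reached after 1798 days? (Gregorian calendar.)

January 13, 1832

+365 (one year) → Feb 10, 1828 (1433 left).
+366 (one year; includes Feb 29, 1828) → Feb 10, 1829 (1067 left).
+365 (one year) → Feb 10, 1830 (702 left).
+365 (one year) → Feb 10, 1831 (337 left).
Feb has 28 days: +19 → Mar 1, 1831 (318 left).
Mar has 31 days: +31 → Apr 1, 1831 (287 left).
Apr has 30 days: +30 → May 1, 1831 (257 left).
May has 31 days: +31 → Jun 1, 1831 (226 left).
Jun has 30 days: +30 → Jul 1, 1831 (196 left).
Jul has 31 days: +31 → Aug 1, 1831 (165 left).
Aug has 31 days: +31 → Sep 1, 1831 (134 left).
Sep has 30 days: +30 → Oct 1, 1831 (104 left).
Oct has 31 days: +31 → Nov 1, 1831 (73 left).
Nov has 30 days: +30 → Dec 1, 1831 (43 left).
Dec has 31 days: +31 → Jan 1, 1832 (12 left).
+12 → Jan 13, 1832.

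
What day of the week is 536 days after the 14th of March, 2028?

Saturday

First find the weekday of Mar 14, 2028. Doomsday rule: the anchor day for the 2000s is Tuesday. For year 28: 28÷12 = 2 r 4, and 4÷4 = 1, so 2+4+1 = 7.
Tuesday + 7 ≡ Tuesday — that's 2028's doomsday.
In March the doomsday date is Mar 14.
Mar 14 is the doomsday itself: Tuesday.
536 mod 7 = 4, so 536 days after a Tuesday is Tuesday + 4 = Saturday.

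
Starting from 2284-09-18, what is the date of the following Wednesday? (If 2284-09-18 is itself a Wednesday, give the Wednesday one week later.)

September 24, 2284

Sep 18, 2284 is a Thursday.
From Thursday to the next Wednesday is 6 days.
Sep 18, 2284 + 6 = Sep 24, 2284.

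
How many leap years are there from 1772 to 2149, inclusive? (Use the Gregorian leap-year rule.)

92

Multiples of 4 in [1772,2149]: 95.
Of those, multiples of 100: 4 (not leap unless ÷400).
Multiples of 400: 1.
Leap years = 95 − 4 + 1 = 92.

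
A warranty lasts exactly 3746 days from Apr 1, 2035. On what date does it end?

+366 (one year; includes Feb 29, 2036) → Apr 1, 2036 (3380 left).
+365 (one year) → Apr 1, 2037 (3015 left).
+365 (one year) → Apr 1, 2038 (2650 left).
+365 (one year) → Apr 1, 2039 (2285 left).
+366 (one year; includes Feb 29, 2040) → Apr 1, 2040 (1919 left).
+365 (one year) → Apr 1, 2041 (1554 left).
+365 (one year) → Apr 1, 2042 (1189 left).
+365 (one year) → Apr 1, 2043 (824 left).
+366 (one year; includes Feb 29, 2044) → Apr 1, 2044 (458 left).
+365 (one year) → Apr 1, 2045 (93 left).
Apr has 30 days: +30 → May 1, 2045 (63 left).
May has 31 days: +31 → Jun 1, 2045 (32 left).
Jun has 30 days: +30 → Jul 1, 2045 (2 left).
+2 → Jul 3, 2045.

July 3, 2045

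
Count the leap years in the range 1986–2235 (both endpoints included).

Multiples of 4 in [1986,2235]: 62.
Of those, multiples of 100: 3 (not leap unless ÷400).
Multiples of 400: 1.
Leap years = 62 − 3 + 1 = 60.

60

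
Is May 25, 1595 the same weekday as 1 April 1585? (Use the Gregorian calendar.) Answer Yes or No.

From Apr 1, 1585 to May 25, 1595 is 3706 days.
3706 mod 7 = 3, so they are different weekdays.
(Apr 1, 1585 is a Monday; May 25, 1595 is a Thursday.)

No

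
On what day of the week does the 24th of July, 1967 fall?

Monday

Doomsday rule: the anchor day for the 1900s is Wednesday. For year 67: 67÷12 = 5 r 7, and 7÷4 = 1, so 5+7+1 = 13.
Wednesday + 13 ≡ Tuesday — that's 1967's doomsday.
In July the doomsday date is Jul 11.
Jul 24 is 13 days after Jul 11; 13 mod 7 = 6, so Tuesday + 6 = Monday.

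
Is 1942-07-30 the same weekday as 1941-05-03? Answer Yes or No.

From May 3, 1941 to Jul 30, 1942 is 453 days.
453 mod 7 = 5, so they are different weekdays.
(May 3, 1941 is a Saturday; Jul 30, 1942 is a Thursday.)

No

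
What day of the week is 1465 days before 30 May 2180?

May 30, 2180 is a Tuesday.
1465 mod 7 = 2, so 1465 days before a Tuesday is Tuesday − 2 = Sunday.

Sunday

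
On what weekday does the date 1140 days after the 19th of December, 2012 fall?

Tuesday

First find the weekday of Dec 19, 2012. Doomsday rule: the anchor day for the 2000s is Tuesday. For year 12: 12÷12 = 1 r 0, and 0÷4 = 0, so 1+0+0 = 1.
Tuesday + 1 ≡ Wednesday — that's 2012's doomsday.
In December the doomsday date is Dec 12.
Dec 19 is 7 days after Dec 12; 7 mod 7 = 0, so Wednesday + 0 = Wednesday.
1140 mod 7 = 6, so 1140 days after a Wednesday is Wednesday + 6 = Tuesday.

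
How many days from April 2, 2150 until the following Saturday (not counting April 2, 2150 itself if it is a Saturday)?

2

Apr 2, 2150 is a Thursday.
From Thursday to the next Saturday is 2 days.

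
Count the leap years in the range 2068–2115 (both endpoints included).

11

Multiples of 4 in [2068,2115]: 12.
Of those, multiples of 100: 1 (not leap unless ÷400).
Multiples of 400: 0.
Leap years = 12 − 1 + 0 = 11.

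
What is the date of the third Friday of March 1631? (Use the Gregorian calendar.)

March 1, 1631 is a Saturday.
The first Friday is therefore March 7 (6 days later).
The third Friday is 7 + 2×7 = March 21.

March 21, 1631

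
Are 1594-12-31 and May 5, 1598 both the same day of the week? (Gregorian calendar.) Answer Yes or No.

No

From Dec 31, 1594 to May 5, 1598 is 1221 days.
1221 mod 7 = 3, so they are different weekdays.
(Dec 31, 1594 is a Saturday; May 5, 1598 is a Tuesday.)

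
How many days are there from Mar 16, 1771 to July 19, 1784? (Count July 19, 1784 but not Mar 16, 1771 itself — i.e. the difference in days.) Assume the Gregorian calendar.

4874

Mar 16, 1771 → Mar 16, 1772: 366 days (Feb 29, 1772 is in that span).
Mar 16, 1772 → Mar 16, 1773: 365 days.
Mar 16, 1773 → Mar 16, 1774: 365 days.
Mar 16, 1774 → Mar 16, 1775: 365 days.
Mar 16, 1775 → Mar 16, 1776: 366 days (Feb 29, 1776 is in that span).
Mar 16, 1776 → Mar 16, 1777: 365 days.
Mar 16, 1777 → Mar 16, 1778: 365 days.
Mar 16, 1778 → Mar 16, 1779: 365 days.
Mar 16, 1779 → Mar 16, 1780: 366 days (Feb 29, 1780 is in that span).
Mar 16, 1780 → Mar 16, 1781: 365 days.
Mar 16, 1781 → Mar 16, 1782: 365 days.
Mar 16, 1782 → Mar 16, 1783: 365 days.
Mar 16, 1783 → Mar 16, 1784: 366 days (Feb 29, 1784 is in that span).
Mar 16, 1784 → Apr 16, 1784: 31 days (March has 31).
Apr 16, 1784 → May 16, 1784: 30 days (April has 30).
May 16, 1784 → Jun 16, 1784: 31 days (May has 31).
Jun 16, 1784 → Jul 16, 1784: 30 days (June has 30).
Jul 16, 1784 → Jul 19, 1784: 3 days.
Total: 4874 days.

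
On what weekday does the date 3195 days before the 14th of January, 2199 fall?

Friday

First find the weekday of Jan 14, 2199. Doomsday rule: the anchor day for the 2100s is Sunday. For year 99: 99÷12 = 8 r 3, and 3÷4 = 0, so 8+3+0 = 11.
Sunday + 11 ≡ Thursday — that's 2199's doomsday.
In January the doomsday date is Jan 3 (2199 is not a leap year).
Jan 14 is 11 days after Jan 3; 11 mod 7 = 4, so Thursday + 4 = Monday.
3195 mod 7 = 3, so 3195 days before a Monday is Monday − 3 = Friday.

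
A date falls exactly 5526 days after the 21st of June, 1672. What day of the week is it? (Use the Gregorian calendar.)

First find the weekday of Jun 21, 1672. Doomsday rule: the anchor day for the 1600s is Tuesday. For year 72: 72÷12 = 6 r 0, and 0÷4 = 0, so 6+0+0 = 6.
Tuesday + 6 ≡ Monday — that's 1672's doomsday.
In June the doomsday date is Jun 6.
Jun 21 is 15 days after Jun 6; 15 mod 7 = 1, so Monday + 1 = Tuesday.
5526 mod 7 = 3, so 5526 days after a Tuesday is Tuesday + 3 = Friday.

Friday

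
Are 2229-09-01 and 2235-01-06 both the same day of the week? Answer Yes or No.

Yes

From Sep 1, 2229 to Jan 6, 2235 is 1953 days.
1953 mod 7 = 0, so they are the same weekday.
(Sep 1, 2229 is a Tuesday; Jan 6, 2235 is a Tuesday.)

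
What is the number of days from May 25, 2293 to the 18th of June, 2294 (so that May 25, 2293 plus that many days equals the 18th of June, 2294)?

May 25, 2293 → Jun 25, 2293: 31 days (May has 31).
Jun 25, 2293 → Jul 25, 2293: 30 days (June has 30).
Jul 25, 2293 → Aug 25, 2293: 31 days (July has 31).
Aug 25, 2293 → Sep 25, 2293: 31 days (August has 31).
Sep 25, 2293 → Oct 25, 2293: 30 days (September has 30).
Oct 25, 2293 → Nov 25, 2293: 31 days (October has 31).
Nov 25, 2293 → Dec 25, 2293: 30 days (November has 30).
Dec 25, 2293 → Jan 25, 2294: 31 days (December has 31).
Jan 25, 2294 → Feb 25, 2294: 31 days (January has 31).
Feb 25, 2294 → Mar 25, 2294: 28 days (February has 28).
Mar 25, 2294 → Apr 25, 2294: 31 days (March has 31).
Apr 25, 2294 → May 25, 2294: 30 days (April has 30).
May 25, 2294 → Jun 18, 2294: 24 days.
Total: 389 days.

389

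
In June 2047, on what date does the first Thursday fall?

June 1, 2047 is a Saturday.
The first Thursday is therefore June 6 (5 days later).

June 6, 2047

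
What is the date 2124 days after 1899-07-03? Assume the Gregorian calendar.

+365 (one year) → Jul 3, 1900 (1759 left).
+365 (one year) → Jul 3, 1901 (1394 left).
+365 (one year) → Jul 3, 1902 (1029 left).
+365 (one year) → Jul 3, 1903 (664 left).
+366 (one year; includes Feb 29, 1904) → Jul 3, 1904 (298 left).
Jul has 31 days: +29 → Aug 1, 1904 (269 left).
Aug has 31 days: +31 → Sep 1, 1904 (238 left).
Sep has 30 days: +30 → Oct 1, 1904 (208 left).
Oct has 31 days: +31 → Nov 1, 1904 (177 left).
Nov has 30 days: +30 → Dec 1, 1904 (147 left).
Dec has 31 days: +31 → Jan 1, 1905 (116 left).
Jan has 31 days: +31 → Feb 1, 1905 (85 left).
Feb has 28 days: +28 → Mar 1, 1905 (57 left).
Mar has 31 days: +31 → Apr 1, 1905 (26 left).
+26 → Apr 27, 1905.

April 27, 1905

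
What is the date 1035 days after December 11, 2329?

October 11, 2332

+365 (one year) → Dec 11, 2330 (670 left).
+365 (one year) → Dec 11, 2331 (305 left).
Dec has 31 days: +21 → Jan 1, 2332 (284 left).
Jan has 31 days: +31 → Feb 1, 2332 (253 left).
Feb has 29 days: +29 → Mar 1, 2332 (224 left).
Mar has 31 days: +31 → Apr 1, 2332 (193 left).
Apr has 30 days: +30 → May 1, 2332 (163 left).
May has 31 days: +31 → Jun 1, 2332 (132 left).
Jun has 30 days: +30 → Jul 1, 2332 (102 left).
Jul has 31 days: +31 → Aug 1, 2332 (71 left).
Aug has 31 days: +31 → Sep 1, 2332 (40 left).
Sep has 30 days: +30 → Oct 1, 2332 (10 left).
+10 → Oct 11, 2332.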